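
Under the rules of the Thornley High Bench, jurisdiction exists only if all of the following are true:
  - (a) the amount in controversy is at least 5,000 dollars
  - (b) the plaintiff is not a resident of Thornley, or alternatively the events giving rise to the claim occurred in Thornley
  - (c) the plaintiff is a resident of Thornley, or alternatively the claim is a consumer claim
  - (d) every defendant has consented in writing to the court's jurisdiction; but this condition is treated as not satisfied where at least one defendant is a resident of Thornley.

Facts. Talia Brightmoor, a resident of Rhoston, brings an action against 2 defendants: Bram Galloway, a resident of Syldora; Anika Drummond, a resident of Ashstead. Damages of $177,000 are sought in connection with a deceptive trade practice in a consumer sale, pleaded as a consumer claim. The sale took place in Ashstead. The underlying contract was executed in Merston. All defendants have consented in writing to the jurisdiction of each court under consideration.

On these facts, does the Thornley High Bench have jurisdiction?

Yes

The Thornley High Bench:
  (a) The amount in controversy is USD 177,000, which meets the $5,000 floor. Satisfied.
  (b) The plaintiff resides in Rhoston, which is not Thornley, which satisfies one of the alternatives. Condition met.
  (c) The claim is a consumer claim, so one alternative holds. Condition met.
  (d) Every defendant has filed written consent. And the carve-out is inapplicable — no defendant resides in Thornley (they reside in Syldora, Ashstead). Condition met.
  → Jurisdiction lies.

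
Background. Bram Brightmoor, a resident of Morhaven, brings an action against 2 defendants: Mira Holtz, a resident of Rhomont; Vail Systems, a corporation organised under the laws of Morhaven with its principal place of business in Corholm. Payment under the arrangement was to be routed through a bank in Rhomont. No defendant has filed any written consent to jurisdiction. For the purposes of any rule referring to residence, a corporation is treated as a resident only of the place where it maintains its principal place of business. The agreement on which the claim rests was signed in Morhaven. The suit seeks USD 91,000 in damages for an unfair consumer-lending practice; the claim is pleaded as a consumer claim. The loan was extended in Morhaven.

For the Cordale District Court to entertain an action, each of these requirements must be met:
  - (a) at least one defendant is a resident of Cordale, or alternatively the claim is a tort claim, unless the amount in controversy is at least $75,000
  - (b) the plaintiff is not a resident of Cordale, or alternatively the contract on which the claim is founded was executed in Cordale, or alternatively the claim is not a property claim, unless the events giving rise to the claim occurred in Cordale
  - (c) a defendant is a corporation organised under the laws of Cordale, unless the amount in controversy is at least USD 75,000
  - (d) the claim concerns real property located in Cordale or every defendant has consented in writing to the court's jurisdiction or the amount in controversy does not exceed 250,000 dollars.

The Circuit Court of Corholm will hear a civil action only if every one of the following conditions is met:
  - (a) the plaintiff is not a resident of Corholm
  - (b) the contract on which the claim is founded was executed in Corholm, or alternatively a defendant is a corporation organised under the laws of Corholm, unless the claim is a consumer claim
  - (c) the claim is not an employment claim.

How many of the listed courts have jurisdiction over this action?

The Cordale District Court:
  (a) No defendant resides in Cordale (they reside in Rhomont, Corholm); the claim is a consumer claim, not a tort claim — no alternative holds. The proviso rescues it, though: the amount in controversy is $91,000, which meets the 75,000 dollars floor. Satisfied.
  (b) The plaintiff resides in Morhaven, which is not Cordale, which satisfies one of the alternatives. Condition met.
  (c) The corporate defendant(s) are organised in Morhaven, not Cordale. However, the amount in controversy is $91,000, which meets the 75,000 dollars floor, so the 'unless' proviso supplies this condition. Satisfied.
  (d) The amount in controversy is $91,000, within the $250,000 ceiling, which satisfies one of the alternatives. Satisfied.
  → Jurisdiction lies.
The Circuit Court of Corholm:
  (a) The plaintiff resides in Morhaven, which is not Corholm. Met.
  (b) The contract was executed in Morhaven, not Corholm; the corporate defendant(s) are organised in Morhaven, not Corholm — no alternative holds. However, the claim is a consumer claim, so the 'unless' proviso supplies this condition. Met.
  (c) The claim is a consumer claim, not an employment claim. Met.
  → Jurisdiction lies.
Courts with jurisdiction: the Cordale District Court, the Circuit Court of Corholm — 2 in total.

2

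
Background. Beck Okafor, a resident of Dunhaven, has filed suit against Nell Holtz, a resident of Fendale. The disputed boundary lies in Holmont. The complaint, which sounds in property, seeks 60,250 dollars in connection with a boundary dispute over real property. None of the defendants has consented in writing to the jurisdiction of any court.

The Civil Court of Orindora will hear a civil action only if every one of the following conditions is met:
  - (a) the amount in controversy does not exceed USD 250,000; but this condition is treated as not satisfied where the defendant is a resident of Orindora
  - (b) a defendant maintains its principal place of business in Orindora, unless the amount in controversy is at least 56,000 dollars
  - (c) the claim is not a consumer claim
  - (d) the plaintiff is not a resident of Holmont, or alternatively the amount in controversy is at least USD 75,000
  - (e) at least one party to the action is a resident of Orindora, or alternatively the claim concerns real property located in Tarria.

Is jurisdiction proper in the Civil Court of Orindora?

The Civil Court of Orindora:
  (a) The amount in controversy is USD 60,250, within the USD 250,000 ceiling. The exception is not triggered, since the defendant resides in Fendale, not Orindora. Met.
  (b) No defendant is a corporation. But the amount in controversy is 60,250 dollars, which meets the USD 56,000 floor, and the 'unless' clause therefore excuses the requirement. Condition met.
  (c) The claim is a property claim, not a consumer claim. Condition met.
  (d) The plaintiff resides in Dunhaven, which is not Holmont, so this disjunct is met. Met.
  (e) No party resides in Orindora; the property lies in Holmont, not Tarria — every alternative fails. Fails.
  → At least one condition fails; no jurisdiction.

No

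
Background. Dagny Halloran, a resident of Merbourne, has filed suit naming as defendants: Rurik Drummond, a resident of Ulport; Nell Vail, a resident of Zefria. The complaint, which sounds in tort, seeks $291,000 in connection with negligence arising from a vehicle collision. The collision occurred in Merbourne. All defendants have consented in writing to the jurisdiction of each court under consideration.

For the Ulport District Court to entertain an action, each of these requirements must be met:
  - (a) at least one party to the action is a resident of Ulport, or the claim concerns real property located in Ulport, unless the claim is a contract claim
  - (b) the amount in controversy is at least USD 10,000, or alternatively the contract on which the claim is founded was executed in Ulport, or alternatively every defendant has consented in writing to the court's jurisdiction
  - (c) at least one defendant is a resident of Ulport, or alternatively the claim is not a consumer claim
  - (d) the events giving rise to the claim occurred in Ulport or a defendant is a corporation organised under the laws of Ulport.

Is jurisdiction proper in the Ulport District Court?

The Ulport District Court:
  (a) Rurik Drummond resides in Ulport, so one alternative holds. Condition met.
  (b) The amount in controversy is $291,000, which meets the 10,000 dollars floor — that alternative is enough. Condition met.
  (c) Rurik Drummond resides in Ulport, which satisfies one of the alternatives. Met.
  (d) The operative events occurred in Merbourne, not Ulport; no defendant is a corporation — no alternative holds. Fails.
  → The court lacks jurisdiction.

No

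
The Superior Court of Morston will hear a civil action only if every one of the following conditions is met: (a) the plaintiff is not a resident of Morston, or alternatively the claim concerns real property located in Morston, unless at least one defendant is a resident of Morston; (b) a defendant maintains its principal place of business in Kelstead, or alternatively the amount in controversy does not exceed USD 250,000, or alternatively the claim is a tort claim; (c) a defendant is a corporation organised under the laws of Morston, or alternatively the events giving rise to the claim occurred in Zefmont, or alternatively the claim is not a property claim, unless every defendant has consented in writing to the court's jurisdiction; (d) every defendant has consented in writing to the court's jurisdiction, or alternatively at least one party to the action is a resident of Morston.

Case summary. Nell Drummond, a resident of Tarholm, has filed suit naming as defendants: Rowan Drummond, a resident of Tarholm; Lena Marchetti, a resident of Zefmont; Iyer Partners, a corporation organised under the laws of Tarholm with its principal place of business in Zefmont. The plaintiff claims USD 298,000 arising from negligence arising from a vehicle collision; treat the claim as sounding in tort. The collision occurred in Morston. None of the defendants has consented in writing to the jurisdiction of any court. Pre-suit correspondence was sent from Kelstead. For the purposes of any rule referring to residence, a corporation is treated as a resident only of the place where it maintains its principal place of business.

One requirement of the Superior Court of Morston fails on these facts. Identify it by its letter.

(d)

The Superior Court of Morston:
  (a) The plaintiff resides in Tarholm, which is not Morston, so this disjunct is met. Met.
  (b) The claim is a tort claim, which satisfies one of the alternatives. Satisfied.
  (c) The claim is a tort claim, not a property claim, which satisfies one of the alternatives. Satisfied.
  (d) No such written consent has been filed; no party resides in Morston — no alternative holds. Not satisfied.
Only condition (d) fails.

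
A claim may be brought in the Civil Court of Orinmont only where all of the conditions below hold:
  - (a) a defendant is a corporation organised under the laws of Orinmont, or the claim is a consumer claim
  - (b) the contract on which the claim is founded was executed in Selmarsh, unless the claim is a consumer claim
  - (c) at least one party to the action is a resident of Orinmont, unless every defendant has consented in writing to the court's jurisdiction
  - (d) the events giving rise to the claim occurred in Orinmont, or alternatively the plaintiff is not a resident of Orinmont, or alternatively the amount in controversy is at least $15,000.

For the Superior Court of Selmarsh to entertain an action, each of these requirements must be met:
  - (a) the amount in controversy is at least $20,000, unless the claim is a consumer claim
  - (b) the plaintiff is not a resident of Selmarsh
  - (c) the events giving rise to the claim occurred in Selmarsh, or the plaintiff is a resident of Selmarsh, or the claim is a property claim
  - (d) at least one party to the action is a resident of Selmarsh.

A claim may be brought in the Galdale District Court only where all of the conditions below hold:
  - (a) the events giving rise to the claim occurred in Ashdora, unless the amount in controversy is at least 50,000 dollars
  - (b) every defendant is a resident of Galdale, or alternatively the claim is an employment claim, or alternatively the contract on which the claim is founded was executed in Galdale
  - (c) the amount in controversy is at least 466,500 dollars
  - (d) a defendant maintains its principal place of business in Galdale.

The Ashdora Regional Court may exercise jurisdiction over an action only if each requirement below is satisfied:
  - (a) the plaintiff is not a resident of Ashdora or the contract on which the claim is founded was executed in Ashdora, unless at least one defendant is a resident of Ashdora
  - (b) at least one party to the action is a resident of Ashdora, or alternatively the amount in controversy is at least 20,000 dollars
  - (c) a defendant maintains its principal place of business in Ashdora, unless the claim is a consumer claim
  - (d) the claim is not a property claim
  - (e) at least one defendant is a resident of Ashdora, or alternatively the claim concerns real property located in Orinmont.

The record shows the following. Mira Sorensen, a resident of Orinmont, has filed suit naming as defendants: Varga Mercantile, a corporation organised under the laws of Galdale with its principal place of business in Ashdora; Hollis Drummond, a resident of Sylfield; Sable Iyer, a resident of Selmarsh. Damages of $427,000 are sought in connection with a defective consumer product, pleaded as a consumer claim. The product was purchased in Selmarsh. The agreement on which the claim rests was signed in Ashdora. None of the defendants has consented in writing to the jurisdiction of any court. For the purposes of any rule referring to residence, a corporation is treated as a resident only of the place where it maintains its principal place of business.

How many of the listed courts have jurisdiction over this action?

3

The Civil Court of Orinmont:
  (a) The claim is a consumer claim, so one alternative holds. Condition met.
  (b) The contract was executed in Ashdora, not Selmarsh. The proviso rescues it, though: the claim is a consumer claim. Met.
  (c) Mira Sorensen resides in Orinmont. Met.
  (d) The amount in controversy is $427,000, which meets the USD 15,000 floor, which satisfies one of the alternatives. Satisfied.
  → The court has jurisdiction.
The Superior Court of Selmarsh:
  (a) The amount in controversy is $427,000, which meets the 20,000 dollars floor. Met.
  (b) The plaintiff resides in Orinmont, which is not Selmarsh. Condition met.
  (c) The operative events occurred in Selmarsh, so this disjunct is met. Condition met.
  (d) Sable Iyer resides in Selmarsh. Satisfied.
  → Every requirement is satisfied — jurisdiction.
The Galdale District Court:
  (a) The operative events occurred in Selmarsh, not Ashdora. However, the amount in controversy is 427,000 dollars, which meets the 50,000 dollars floor, so the 'unless' proviso supplies this condition. Met.
  (b) The defendants reside as follows — Varga Mercantile in Ashdora, Hollis Drummond in Sylfield, Sable Iyer in Selmarsh — not all in Galdale; the claim is a consumer claim, not an employment claim; the contract was executed in Ashdora, not Galdale — none of the alternatives is met. Not met.
  (c) The amount in controversy is USD 427,000, below the USD 466,500 floor. Fails.
  (d) The corporate defendant(s) have their principal place of business in Ashdora, not Galdale. Condition not met.
  → Not every requirement is met — no jurisdiction.
The Ashdora Regional Court:
  (a) The plaintiff resides in Orinmont, which is not Ashdora, which satisfies one of the alternatives. Met.
  (b) Varga Mercantile resides in Ashdora, which satisfies one of the alternatives. Condition met.
  (c) Varga Mercantile has its principal place of business in Ashdora. Condition met.
  (d) The claim is a consumer claim, not a property claim. Met.
  (e) Varga Mercantile resides in Ashdora, which satisfies one of the alternatives. Condition met.
  → All conditions met; jurisdiction exists.
Courts with jurisdiction: the Civil Court of Orinmont, the Superior Court of Selmarsh, the Ashdora Regional Court — 3 in total.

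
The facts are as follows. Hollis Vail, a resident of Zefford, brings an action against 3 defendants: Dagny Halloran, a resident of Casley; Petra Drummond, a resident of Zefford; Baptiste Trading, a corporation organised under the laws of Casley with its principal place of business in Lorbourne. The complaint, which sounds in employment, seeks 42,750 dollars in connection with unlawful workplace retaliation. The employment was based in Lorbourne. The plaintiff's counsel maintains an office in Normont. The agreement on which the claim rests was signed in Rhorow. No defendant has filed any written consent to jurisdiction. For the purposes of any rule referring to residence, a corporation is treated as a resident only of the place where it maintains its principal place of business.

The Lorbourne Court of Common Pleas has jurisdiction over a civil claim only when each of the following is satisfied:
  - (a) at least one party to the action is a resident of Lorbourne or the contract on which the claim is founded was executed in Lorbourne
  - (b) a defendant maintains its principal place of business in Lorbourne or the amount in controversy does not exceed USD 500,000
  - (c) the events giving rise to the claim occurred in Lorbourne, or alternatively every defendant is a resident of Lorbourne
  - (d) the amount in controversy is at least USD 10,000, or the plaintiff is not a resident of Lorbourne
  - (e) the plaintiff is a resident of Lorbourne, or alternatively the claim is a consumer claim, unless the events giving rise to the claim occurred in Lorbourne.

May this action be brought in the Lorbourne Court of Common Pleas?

Yes

The Lorbourne Court of Common Pleas:
  (a) Baptiste Trading resides in Lorbourne, so one alternative holds. Met.
  (b) Baptiste Trading has its principal place of business in Lorbourne, so one alternative holds. Met.
  (c) The operative events occurred in Lorbourne, so this disjunct is met. Condition met.
  (d) The amount in controversy is $42,750, which meets the $10,000 floor, so one alternative holds. Satisfied.
  (e) The plaintiff resides in Zefford, not Lorbourne; the claim is an employment claim, not a consumer claim — every alternative fails. The proviso rescues it, though: the operative events occurred in Lorbourne. Condition met.
  → All conditions met; jurisdiction exists.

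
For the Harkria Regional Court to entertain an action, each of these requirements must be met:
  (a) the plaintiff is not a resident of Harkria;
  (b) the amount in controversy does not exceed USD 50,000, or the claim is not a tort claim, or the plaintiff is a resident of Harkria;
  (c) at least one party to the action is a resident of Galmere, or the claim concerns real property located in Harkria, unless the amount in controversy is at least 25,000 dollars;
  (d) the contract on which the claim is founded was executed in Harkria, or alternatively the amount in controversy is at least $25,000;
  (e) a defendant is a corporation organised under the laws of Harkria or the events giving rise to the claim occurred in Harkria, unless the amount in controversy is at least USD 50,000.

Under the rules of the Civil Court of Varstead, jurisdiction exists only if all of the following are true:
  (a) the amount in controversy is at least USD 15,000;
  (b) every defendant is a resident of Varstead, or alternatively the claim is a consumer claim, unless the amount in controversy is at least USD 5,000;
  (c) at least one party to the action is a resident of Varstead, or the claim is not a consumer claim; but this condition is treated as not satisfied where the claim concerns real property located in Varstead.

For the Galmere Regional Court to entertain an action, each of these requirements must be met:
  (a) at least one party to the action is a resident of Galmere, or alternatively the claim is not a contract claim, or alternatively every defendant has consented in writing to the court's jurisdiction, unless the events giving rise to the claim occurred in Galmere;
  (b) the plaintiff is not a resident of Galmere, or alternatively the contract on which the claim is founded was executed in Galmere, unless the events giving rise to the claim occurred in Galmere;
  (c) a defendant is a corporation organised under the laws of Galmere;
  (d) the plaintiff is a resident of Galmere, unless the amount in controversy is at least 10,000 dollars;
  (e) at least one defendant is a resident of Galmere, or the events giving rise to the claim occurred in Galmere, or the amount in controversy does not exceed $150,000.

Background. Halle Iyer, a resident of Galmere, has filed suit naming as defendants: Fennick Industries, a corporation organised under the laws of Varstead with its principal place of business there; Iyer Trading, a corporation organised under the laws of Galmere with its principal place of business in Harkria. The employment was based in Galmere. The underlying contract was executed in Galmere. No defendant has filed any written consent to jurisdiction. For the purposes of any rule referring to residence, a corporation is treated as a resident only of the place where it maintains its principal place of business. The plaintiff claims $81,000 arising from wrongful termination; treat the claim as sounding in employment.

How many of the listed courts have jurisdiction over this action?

3

The Harkria Regional Court:
  (a) The plaintiff resides in Galmere, which is not Harkria. Satisfied.
  (b) The claim is an employment claim, not a tort claim, so one alternative holds. Satisfied.
  (c) Halle Iyer resides in Galmere — that alternative is enough. Satisfied.
  (d) The amount in controversy is USD 81,000, which meets the USD 25,000 floor — that alternative is enough. Satisfied.
  (e) The corporate defendant(s) are organised in Galmere, Varstead, not Harkria; the operative events occurred in Galmere, not Harkria — every alternative fails. The proviso rescues it, though: the amount in controversy is USD 81,000, which meets the $50,000 floor. Condition met.
  → The court has jurisdiction.
The Civil Court of Varstead:
  (a) The amount in controversy is $81,000, which meets the USD 15,000 floor. Satisfied.
  (b) The defendants reside as follows — Fennick Industries in Varstead, Iyer Trading in Harkria — not all in Varstead; the claim is an employment claim, not a consumer claim — every alternative fails. However, the amount in controversy is USD 81,000, which meets the $5,000 floor, so the 'unless' proviso supplies this condition. Satisfied.
  (c) Fennick Industries resides in Varstead — that alternative is enough. And the carve-out is inapplicable — the claim does not concern real property. Met.
  → Jurisdiction lies.
The Galmere Regional Court:
  (a) Halle Iyer resides in Galmere, so this disjunct is met. Satisfied.
  (b) The contract was executed in Galmere, so this disjunct is met. Met.
  (c) Iyer Trading is organised under the laws of Galmere. Met.
  (d) The plaintiff resides in Galmere. Satisfied.
  (e) The operative events occurred in Galmere, so one alternative holds. Met.
  → Jurisdiction lies.
Courts with jurisdiction: the Harkria Regional Court, the Civil Court of Varstead, the Galmere Regional Court — 3 in total.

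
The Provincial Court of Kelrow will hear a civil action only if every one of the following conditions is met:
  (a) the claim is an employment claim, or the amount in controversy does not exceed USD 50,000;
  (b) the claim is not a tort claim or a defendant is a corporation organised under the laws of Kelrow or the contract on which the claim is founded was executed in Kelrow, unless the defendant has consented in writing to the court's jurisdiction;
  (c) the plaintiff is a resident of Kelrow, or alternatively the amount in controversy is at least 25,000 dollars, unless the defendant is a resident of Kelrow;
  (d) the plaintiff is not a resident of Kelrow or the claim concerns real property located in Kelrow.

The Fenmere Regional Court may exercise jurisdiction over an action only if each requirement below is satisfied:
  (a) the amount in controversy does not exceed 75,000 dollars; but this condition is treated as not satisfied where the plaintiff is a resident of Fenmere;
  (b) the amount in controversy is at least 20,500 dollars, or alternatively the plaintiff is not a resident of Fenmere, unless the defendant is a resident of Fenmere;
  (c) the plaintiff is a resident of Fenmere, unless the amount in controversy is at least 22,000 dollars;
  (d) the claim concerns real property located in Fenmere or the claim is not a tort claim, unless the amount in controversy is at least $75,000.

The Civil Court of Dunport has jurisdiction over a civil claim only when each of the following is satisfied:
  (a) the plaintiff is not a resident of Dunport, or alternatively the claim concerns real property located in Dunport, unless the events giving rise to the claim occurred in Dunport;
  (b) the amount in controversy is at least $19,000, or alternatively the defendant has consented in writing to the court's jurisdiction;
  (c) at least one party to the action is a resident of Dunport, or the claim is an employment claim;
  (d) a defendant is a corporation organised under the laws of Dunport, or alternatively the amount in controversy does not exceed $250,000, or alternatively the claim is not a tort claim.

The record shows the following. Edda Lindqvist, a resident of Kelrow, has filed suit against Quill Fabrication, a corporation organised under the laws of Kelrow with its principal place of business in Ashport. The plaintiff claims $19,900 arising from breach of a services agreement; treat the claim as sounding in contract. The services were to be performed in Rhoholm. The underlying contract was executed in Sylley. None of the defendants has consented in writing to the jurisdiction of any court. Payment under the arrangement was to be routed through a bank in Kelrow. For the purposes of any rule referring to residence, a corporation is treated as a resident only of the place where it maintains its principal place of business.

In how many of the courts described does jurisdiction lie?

The Provincial Court of Kelrow:
  (a) The amount in controversy is USD 19,900, within the 50,000 dollars ceiling, so one alternative holds. Condition met.
  (b) The claim is a contract claim, not a tort claim, so one alternative holds. Met.
  (c) The plaintiff resides in Kelrow, so this disjunct is met. Satisfied.
  (d) The plaintiff resides in Kelrow; the claim does not concern real property — no alternative holds. Not met.
  → Not every requirement is met — no jurisdiction.
The Fenmere Regional Court:
  (a) The amount in controversy is $19,900, within the $75,000 ceiling. The exception is not triggered, since the plaintiff resides in Kelrow, not Fenmere. Met.
  (b) The plaintiff resides in Kelrow, which is not Fenmere, which satisfies one of the alternatives. Condition met.
  (c) The plaintiff resides in Kelrow, not Fenmere. And the amount in controversy is 19,900 dollars, below the 22,000 dollars floor, so the proviso does not save it. Not satisfied.
  (d) The claim is a contract claim, not a tort claim, so one alternative holds. Met.
  → Not every requirement is met — no jurisdiction.
The Civil Court of Dunport:
  (a) The plaintiff resides in Kelrow, which is not Dunport — that alternative is enough. Condition met.
  (b) The amount in controversy is 19,900 dollars, which meets the USD 19,000 floor, which satisfies one of the alternatives. Met.
  (c) No party resides in Dunport; the claim is a contract claim, not an employment claim — every alternative fails. Condition not met.
  (d) The amount in controversy is USD 19,900, within the $250,000 ceiling — that alternative is enough. Met.
  → At least one condition fails; no jurisdiction.
No court satisfies all of its conditions.

0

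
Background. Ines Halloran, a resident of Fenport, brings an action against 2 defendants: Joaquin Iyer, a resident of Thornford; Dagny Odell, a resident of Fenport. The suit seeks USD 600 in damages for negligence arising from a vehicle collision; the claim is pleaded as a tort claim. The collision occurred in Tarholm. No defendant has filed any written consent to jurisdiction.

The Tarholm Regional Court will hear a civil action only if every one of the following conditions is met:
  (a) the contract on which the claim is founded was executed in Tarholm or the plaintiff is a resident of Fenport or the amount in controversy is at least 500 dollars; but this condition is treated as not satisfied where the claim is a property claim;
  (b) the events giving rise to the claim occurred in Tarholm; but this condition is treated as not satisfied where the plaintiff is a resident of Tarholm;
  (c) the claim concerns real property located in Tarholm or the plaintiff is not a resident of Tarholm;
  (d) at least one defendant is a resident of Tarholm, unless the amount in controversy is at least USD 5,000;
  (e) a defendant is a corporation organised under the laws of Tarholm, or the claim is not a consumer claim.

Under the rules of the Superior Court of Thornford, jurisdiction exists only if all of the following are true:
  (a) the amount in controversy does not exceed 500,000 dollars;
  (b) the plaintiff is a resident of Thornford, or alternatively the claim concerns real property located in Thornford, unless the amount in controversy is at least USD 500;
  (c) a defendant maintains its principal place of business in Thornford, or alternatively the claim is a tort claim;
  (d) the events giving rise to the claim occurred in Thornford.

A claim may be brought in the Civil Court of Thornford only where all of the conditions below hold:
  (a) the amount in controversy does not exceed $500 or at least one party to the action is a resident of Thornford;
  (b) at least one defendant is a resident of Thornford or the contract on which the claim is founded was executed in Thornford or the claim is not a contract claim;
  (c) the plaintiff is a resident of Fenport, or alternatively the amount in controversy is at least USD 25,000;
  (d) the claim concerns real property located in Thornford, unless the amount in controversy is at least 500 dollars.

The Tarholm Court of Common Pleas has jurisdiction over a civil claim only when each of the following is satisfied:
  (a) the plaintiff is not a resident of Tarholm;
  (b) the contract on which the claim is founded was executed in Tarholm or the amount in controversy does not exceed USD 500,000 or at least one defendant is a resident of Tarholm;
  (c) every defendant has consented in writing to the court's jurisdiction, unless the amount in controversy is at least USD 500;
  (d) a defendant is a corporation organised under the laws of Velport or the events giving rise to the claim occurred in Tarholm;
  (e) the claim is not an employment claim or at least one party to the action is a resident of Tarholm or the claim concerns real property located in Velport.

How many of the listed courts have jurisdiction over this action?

The Tarholm Regional Court:
  (a) The plaintiff resides in Fenport, so this disjunct is met. The exception is not triggered, since the claim is a tort claim, not a property claim. Condition met.
  (b) The operative events occurred in Tarholm. And the carve-out is inapplicable — the plaintiff resides in Fenport, not Tarholm. Met.
  (c) The plaintiff resides in Fenport, which is not Tarholm — that alternative is enough. Met.
  (d) No defendant resides in Tarholm (they reside in Thornford, Fenport). And the amount in controversy is $600, below the USD 5,000 floor, so the proviso does not save it. Not met.
  (e) The claim is a tort claim, not a consumer claim, which satisfies one of the alternatives. Met.
  → At least one condition fails; no jurisdiction.
The Superior Court of Thornford:
  (a) The amount in controversy is $600, within the USD 500,000 ceiling. Met.
  (b) The plaintiff resides in Fenport, not Thornford; the claim does not concern real property — no alternative holds. However, the amount in controversy is $600, which meets the USD 500 floor, so the 'unless' proviso supplies this condition. Condition met.
  (c) The claim is a tort claim, so one alternative holds. Satisfied.
  (d) The operative events occurred in Tarholm, not Thornford. Fails.
  → At least one condition fails; no jurisdiction.
The Civil Court of Thornford:
  (a) Joaquin Iyer resides in Thornford, so one alternative holds. Satisfied.
  (b) Joaquin Iyer resides in Thornford, so this disjunct is met. Met.
  (c) The plaintiff resides in Fenport, which satisfies one of the alternatives. Condition met.
  (d) The claim does not concern real property. The proviso rescues it, though: the amount in controversy is $600, which meets the 500 dollars floor. Satisfied.
  → The court has jurisdiction.
The Tarholm Court of Common Pleas:
  (a) The plaintiff resides in Fenport, which is not Tarholm. Condition met.
  (b) The amount in controversy is 600 dollars, within the $500,000 ceiling, so one alternative holds. Satisfied.
  (c) No such written consent has been filed. However, the amount in controversy is USD 600, which meets the $500 floor, so the 'unless' proviso supplies this condition. Met.
  (d) The operative events occurred in Tarholm — that alternative is enough. Condition met.
  (e) The claim is a tort claim, not an employment claim — that alternative is enough. Satisfied.
  → Every requirement is satisfied — jurisdiction.
Courts with jurisdiction: the Civil Court of Thornford, the Tarholm Court of Common Pleas — 2 in total.

2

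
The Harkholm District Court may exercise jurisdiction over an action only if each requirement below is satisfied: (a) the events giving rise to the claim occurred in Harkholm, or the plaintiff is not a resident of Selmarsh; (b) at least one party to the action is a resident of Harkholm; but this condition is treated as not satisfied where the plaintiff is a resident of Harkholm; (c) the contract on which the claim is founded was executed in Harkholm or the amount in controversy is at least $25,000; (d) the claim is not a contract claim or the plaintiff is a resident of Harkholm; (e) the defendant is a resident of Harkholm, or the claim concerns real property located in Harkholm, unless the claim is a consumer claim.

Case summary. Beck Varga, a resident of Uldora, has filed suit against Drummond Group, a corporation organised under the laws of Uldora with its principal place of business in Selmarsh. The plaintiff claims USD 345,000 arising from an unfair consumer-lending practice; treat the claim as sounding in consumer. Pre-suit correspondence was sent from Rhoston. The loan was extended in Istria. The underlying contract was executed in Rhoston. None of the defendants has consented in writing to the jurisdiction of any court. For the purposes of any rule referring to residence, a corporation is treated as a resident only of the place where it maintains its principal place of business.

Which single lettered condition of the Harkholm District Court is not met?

The Harkholm District Court:
  (a) The plaintiff resides in Uldora, which is not Selmarsh, which satisfies one of the alternatives. Satisfied.
  (b) No party resides in Harkholm. Not met.
  (c) The amount in controversy is 345,000 dollars, which meets the 25,000 dollars floor, so this disjunct is met. Met.
  (d) The claim is a consumer claim, not a contract claim — that alternative is enough. Condition met.
  (e) The defendant resides in Selmarsh, not Harkholm; the claim does not concern real property — every alternative fails. The proviso rescues it, though: the claim is a consumer claim. Condition met.
Only condition (b) fails.

(b)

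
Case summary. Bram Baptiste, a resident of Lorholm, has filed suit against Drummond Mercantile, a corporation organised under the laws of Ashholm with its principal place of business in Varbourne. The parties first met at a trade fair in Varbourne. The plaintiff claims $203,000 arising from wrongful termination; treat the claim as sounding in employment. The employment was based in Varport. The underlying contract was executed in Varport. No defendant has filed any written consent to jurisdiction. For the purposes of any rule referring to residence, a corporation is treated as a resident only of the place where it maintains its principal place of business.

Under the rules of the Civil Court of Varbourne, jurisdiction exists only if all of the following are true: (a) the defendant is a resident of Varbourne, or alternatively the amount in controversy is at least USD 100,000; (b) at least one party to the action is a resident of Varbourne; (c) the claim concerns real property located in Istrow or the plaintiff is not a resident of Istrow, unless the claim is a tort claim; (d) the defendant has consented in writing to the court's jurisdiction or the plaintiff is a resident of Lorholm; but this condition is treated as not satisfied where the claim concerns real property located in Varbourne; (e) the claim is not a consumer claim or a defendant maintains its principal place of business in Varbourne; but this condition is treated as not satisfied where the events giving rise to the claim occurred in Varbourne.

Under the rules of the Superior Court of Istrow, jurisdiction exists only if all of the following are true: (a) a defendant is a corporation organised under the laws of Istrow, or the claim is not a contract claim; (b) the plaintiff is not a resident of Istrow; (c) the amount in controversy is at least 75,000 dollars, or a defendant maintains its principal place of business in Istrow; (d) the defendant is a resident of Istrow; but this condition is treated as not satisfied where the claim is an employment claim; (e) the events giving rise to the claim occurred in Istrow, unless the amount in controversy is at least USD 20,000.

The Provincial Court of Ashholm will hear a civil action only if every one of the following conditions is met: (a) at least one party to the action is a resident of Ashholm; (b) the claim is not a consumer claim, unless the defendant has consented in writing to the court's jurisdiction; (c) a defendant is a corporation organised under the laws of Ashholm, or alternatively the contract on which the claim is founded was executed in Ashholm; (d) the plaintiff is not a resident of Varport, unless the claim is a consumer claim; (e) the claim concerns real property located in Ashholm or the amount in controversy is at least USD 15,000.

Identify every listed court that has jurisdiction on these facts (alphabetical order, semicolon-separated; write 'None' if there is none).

the Civil Court of Varbourne

The Civil Court of Varbourne:
  (a) The defendant resides in Varbourne, so one alternative holds. Satisfied.
  (b) Drummond Mercantile resides in Varbourne. Condition met.
  (c) The plaintiff resides in Lorholm, which is not Istrow, so one alternative holds. Met.
  (d) The plaintiff resides in Lorholm — that alternative is enough. The exception is not triggered, since the claim does not concern real property. Condition met.
  (e) The claim is an employment claim, not a consumer claim, so one alternative holds. The exception is not triggered, since the operative events occurred in Varport, not Varbourne. Met.
  → All conditions met; jurisdiction exists.
The Superior Court of Istrow:
  (a) The claim is an employment claim, not a contract claim, which satisfies one of the alternatives. Condition met.
  (b) The plaintiff resides in Lorholm, which is not Istrow. Met.
  (c) The amount in controversy is $203,000, which meets the 75,000 dollars floor, so this disjunct is met. Met.
  (d) The defendant resides in Varbourne, not Istrow. Not met.
  (e) The operative events occurred in Varport, not Istrow. But the amount in controversy is 203,000 dollars, which meets the 20,000 dollars floor, and the 'unless' clause therefore excuses the requirement. Satisfied.
  → Not every requirement is met — no jurisdiction.
The Provincial Court of Ashholm:
  (a) No party resides in Ashholm. Not met.
  (b) The claim is an employment claim, not a consumer claim. Satisfied.
  (c) Drummond Mercantile is organised under the laws of Ashholm — that alternative is enough. Met.
  (d) The plaintiff resides in Lorholm, which is not Varport. Met.
  (e) The amount in controversy is $203,000, which meets the 15,000 dollars floor, so one alternative holds. Met.
  → At least one condition fails; no jurisdiction.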